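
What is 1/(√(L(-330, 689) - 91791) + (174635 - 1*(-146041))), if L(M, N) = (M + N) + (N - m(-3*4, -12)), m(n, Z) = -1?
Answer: 160338/51416593859 - I*√90742/102833187718 ≈ 3.1184e-6 - 2.9293e-9*I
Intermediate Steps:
L(M, N) = 1 + M + 2*N (L(M, N) = (M + N) + (N - 1*(-1)) = (M + N) + (N + 1) = (M + N) + (1 + N) = 1 + M + 2*N)
1/(√(L(-330, 689) - 91791) + (174635 - 1*(-146041))) = 1/(√((1 - 330 + 2*689) - 91791) + (174635 - 1*(-146041))) = 1/(√((1 - 330 + 1378) - 91791) + (174635 + 146041)) = 1/(√(1049 - 91791) + 320676) = 1/(√(-90742) + 320676) = 1/(I*√90742 + 320676) = 1/(320676 + I*√90742)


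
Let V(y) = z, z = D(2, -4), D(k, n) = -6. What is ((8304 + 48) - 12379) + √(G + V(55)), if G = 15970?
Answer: -4027 + 2*√3991 ≈ -3900.7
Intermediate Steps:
z = -6
V(y) = -6
((8304 + 48) - 12379) + √(G + V(55)) = ((8304 + 48) - 12379) + √(15970 - 6) = (8352 - 12379) + √15964 = -4027 + 2*√3991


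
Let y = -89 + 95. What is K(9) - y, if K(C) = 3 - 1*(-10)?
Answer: 7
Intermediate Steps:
K(C) = 13 (K(C) = 3 + 10 = 13)
y = 6
K(9) - y = 13 - 1*6 = 13 - 6 = 7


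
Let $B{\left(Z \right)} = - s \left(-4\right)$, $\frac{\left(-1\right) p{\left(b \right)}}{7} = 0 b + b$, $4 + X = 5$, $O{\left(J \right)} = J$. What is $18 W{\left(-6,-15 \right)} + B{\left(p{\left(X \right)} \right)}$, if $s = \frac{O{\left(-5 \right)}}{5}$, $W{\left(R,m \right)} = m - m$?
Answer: $-4$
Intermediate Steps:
$W{\left(R,m \right)} = 0$
$X = 1$ ($X = -4 + 5 = 1$)
$s = -1$ ($s = - \frac{5}{5} = \left(-5\right) \frac{1}{5} = -1$)
$p{\left(b \right)} = - 7 b$ ($p{\left(b \right)} = - 7 \left(0 b + b\right) = - 7 \left(0 + b\right) = - 7 b$)
$B{\left(Z \right)} = -4$ ($B{\left(Z \right)} = \left(-1\right) \left(-1\right) \left(-4\right) = 1 \left(-4\right) = -4$)
$18 W{\left(-6,-15 \right)} + B{\left(p{\left(X \right)} \right)} = 18 \cdot 0 - 4 = 0 - 4 = -4$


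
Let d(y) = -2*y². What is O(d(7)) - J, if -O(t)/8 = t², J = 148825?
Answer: -225657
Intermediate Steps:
O(t) = -8*t²
O(d(7)) - J = -8*(-2*7²)² - 1*148825 = -8*(-2*49)² - 148825 = -8*(-98)² - 148825 = -8*9604 - 148825 = -76832 - 148825 = -225657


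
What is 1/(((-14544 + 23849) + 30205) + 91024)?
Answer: 1/130534 ≈ 7.6608e-6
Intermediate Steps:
1/(((-14544 + 23849) + 30205) + 91024) = 1/((9305 + 30205) + 91024) = 1/(39510 + 91024) = 1/130534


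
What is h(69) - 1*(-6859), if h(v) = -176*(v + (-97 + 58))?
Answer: 1579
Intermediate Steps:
h(v) = 6864 - 176*v (h(v) = -176*(v - 39) = -176*(-39 + v) = 6864 - 176*v)
h(69) - 1*(-6859) = (6864 - 176*69) - 1*(-6859) = (6864 - 12144) + 6859 = -5280 + 6859 = 1579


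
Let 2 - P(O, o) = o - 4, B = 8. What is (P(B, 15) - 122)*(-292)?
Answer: 38252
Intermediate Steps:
P(O, o) = 6 - o (P(O, o) = 2 - (o - 4) = 2 - (-4 + o) = 2 + (4 - o) = 6 - o)
(P(B, 15) - 122)*(-292) = ((6 - 1*15) - 122)*(-292) = ((6 - 15) - 122)*(-292) = (-9 - 122)*(-292) = -131*(-292) = 38252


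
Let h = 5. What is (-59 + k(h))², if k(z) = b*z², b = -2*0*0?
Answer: 3481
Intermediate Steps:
b = 0 (b = 0*0 = 0)
k(z) = 0 (k(z) = 0*z² = 0)
(-59 + k(h))² = (-59 + 0)² = (-59)² = 3481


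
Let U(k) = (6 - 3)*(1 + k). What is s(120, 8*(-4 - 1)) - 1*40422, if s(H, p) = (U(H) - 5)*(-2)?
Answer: -41138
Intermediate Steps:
U(k) = 3 + 3*k (U(k) = 3*(1 + k) = 3 + 3*k)
s(H, p) = 4 - 6*H (s(H, p) = ((3 + 3*H) - 5)*(-2) = (-2 + 3*H)*(-2) = 4 - 6*H)
s(120, 8*(-4 - 1)) - 1*40422 = (4 - 6*120) - 1*40422 = (4 - 720) - 40422 = -716 - 40422 = -41138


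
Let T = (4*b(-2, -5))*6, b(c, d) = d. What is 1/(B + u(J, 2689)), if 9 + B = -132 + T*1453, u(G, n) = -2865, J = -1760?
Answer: -1/177366 ≈ -5.6381e-6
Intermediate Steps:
T = -120 (T = (4*(-5))*6 = -20*6 = -120)
B = -174501 (B = -9 + (-132 - 120*1453) = -9 + (-132 - 174360) = -9 - 174492 = -174501)
1/(B + u(J, 2689)) = 1/(-174501 - 2865) = 1/(-177366) = -1/177366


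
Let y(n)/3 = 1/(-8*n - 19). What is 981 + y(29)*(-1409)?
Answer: 250458/251 ≈ 997.84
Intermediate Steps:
y(n) = 3/(-19 - 8*n) (y(n) = 3/(-8*n - 19) = 3/(-19 - 8*n))
981 + y(29)*(-1409) = 981 - 3/(19 + 8*29)*(-1409) = 981 - 3/(19 + 232)*(-1409) = 981 - 3/251*(-1409) = 981 + 4227/251 = 250458/251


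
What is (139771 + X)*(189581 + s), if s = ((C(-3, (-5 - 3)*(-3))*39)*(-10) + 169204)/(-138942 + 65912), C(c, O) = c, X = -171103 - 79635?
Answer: -768165176762076/36515 ≈ -2.1037e+10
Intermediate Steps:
X = -250738
s = -85187/36515 (s = (-3*39*(-10) + 169204)/(-138942 + 65912) = (-117*(-10) + 169204)/(-73030) = (1170 + 169204)*(-1/73030) = 170374*(-1/73030) = -85187/36515 ≈ -2.3329)
(139771 + X)*(189581 + s) = (139771 - 250738)*(189581 - 85187/36515) = -110967*6922465028/36515 = -768165176762076/36515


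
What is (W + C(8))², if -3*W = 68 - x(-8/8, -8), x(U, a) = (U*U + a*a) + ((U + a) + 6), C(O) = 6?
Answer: 16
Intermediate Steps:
x(U, a) = 6 + U + a + U² + a² (x(U, a) = (U² + a²) + (6 + U + a) = 6 + U + a + U² + a²)
W = -2 (W = -(68 - (6 - 8/8 - 8 + (-8/8)² + (-8)²))/3 = -(68 - (6 - 8*⅛ - 8 + (-8*⅛)² + 64))/3 = -(68 - (6 - 1 - 8 + (-1)² + 64))/3 = -(68 - (6 - 1 - 8 + 1 + 64))/3 = -(68 - 1*62)/3 = -(68 - 62)/3 = -⅓*6 = -2)
(W + C(8))² = (-2 + 6)² = 4² = 16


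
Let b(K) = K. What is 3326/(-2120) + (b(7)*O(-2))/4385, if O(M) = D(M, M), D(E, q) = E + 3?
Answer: -1456967/929620 ≈ -1.5673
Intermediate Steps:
D(E, q) = 3 + E
O(M) = 3 + M
3326/(-2120) + (b(7)*O(-2))/4385 = 3326/(-2120) + (7*(3 - 2))/4385 = 3326*(-1/2120) + (7*1)*(1/4385) = -1663/1060 + 7*(1/4385) = -1663/1060 + 7/4385 = -1456967/929620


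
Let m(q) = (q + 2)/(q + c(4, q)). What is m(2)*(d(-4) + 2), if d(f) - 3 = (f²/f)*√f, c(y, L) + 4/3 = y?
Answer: 30/7 - 48*I/7 ≈ 4.2857 - 6.8571*I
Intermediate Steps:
c(y, L) = -4/3 + y
d(f) = 3 + f^(3/2) (d(f) = 3 + (f²/f)*√f = 3 + f*√f = 3 + f^(3/2))
m(q) = (2 + q)/(8/3 + q) (m(q) = (q + 2)/(q + (-4/3 + 4)) = (2 + q)/(q + 8/3) = (2 + q)/(8/3 + q))
m(2)*(d(-4) + 2) = (3*(2 + 2)/(8 + 3*2))*((3 + (-4)^(3/2)) + 2) = (3*4/(8 + 6))*((3 - 8*I) + 2) = (3*4/14)*(5 - 8*I) = (3*(1/14)*4)*(5 - 8*I) = 6*(5 - 8*I)/7 = 30/7 - 48*I/7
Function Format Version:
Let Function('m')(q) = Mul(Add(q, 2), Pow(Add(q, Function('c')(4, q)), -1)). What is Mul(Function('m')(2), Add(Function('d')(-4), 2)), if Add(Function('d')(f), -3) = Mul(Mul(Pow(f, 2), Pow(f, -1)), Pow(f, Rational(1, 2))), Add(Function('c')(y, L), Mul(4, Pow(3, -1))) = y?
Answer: Add(Rational(30, 7), Mul(Rational(-48, 7), I)) ≈ Add(4.2857, Mul(-6.8571, I))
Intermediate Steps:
Function('c')(y, L) = Add(Rational(-4, 3), y)
Function('d')(f) = Add(3, Pow(f, Rational(3, 2))) (Function('d')(f) = Add(3, Mul(Mul(Pow(f, 2), Pow(f, -1)), Pow(f, Rational(1, 2)))) = Add(3, Mul(f, Pow(f, Rational(1, 2)))) = Add(3, Pow(f, Rational(3, 2))))
Function('m')(q) = Mul(Pow(Add(Rational(8, 3), q), -1), Add(2, q)) (Function('m')(q) = Mul(Add(q, 2), Pow(Add(q, Add(Rational(-4, 3), 4)), -1)) = Mul(Add(2, q), Pow(Add(q, Rational(8, 3)), -1)) = Mul(Add(2, q), Pow(Add(Rational(8, 3), q), -1)) = Mul(Pow(Add(Rational(8, 3), q), -1), Add(2, q)))
Mul(Function('m')(2), Add(Function('d')(-4), 2)) = Mul(Mul(3, Pow(Add(8, Mul(3, 2)), -1), Add(2, 2)), Add(Add(3, Pow(-4, Rational(3, 2))), 2)) = Mul(Mul(3, Pow(Add(8, 6), -1), 4), Add(Add(3, Mul(-8, I)), 2)) = Mul(Mul(3, Pow(14, -1), 4), Add(5, Mul(-8, I))) = Mul(Mul(3, Rational(1, 14), 4), Add(5, Mul(-8, I))) = Mul(Rational(6, 7), Add(5, Mul(-8, I))) = Add(Rational(30, 7), Mul(Rational(-48, 7), I))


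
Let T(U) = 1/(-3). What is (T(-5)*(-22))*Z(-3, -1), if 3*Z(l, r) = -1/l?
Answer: 22/27 ≈ 0.81481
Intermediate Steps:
T(U) = -⅓
Z(l, r) = -1/(3*l) (Z(l, r) = (-1/l)/3 = -1/(3*l))
(T(-5)*(-22))*Z(-3, -1) = (-⅓*(-22))*(-⅓/(-3)) = 22*(-⅓*(-⅓))/3 = (22/3)*(⅑) = 22/27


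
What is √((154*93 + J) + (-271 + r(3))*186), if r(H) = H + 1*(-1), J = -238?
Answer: 5*I*√1438 ≈ 189.6*I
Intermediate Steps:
r(H) = -1 + H (r(H) = H - 1 = -1 + H)
√((154*93 + J) + (-271 + r(3))*186) = √((154*93 - 238) + (-271 + (-1 + 3))*186) = √((14322 - 238) + (-271 + 2)*186) = √(14084 - 269*186) = √(14084 - 50034) = √(-35950) = 5*I*√1438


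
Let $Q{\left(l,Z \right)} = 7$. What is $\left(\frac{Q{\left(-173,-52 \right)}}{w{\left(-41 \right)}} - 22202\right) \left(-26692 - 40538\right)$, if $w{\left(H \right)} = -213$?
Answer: $\frac{105977629530}{71} \approx 1.4926 \cdot 10^{9}$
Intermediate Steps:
$\left(\frac{Q{\left(-173,-52 \right)}}{w{\left(-41 \right)}} - 22202\right) \left(-26692 - 40538\right) = \left(\frac{7}{-213} - 22202\right) \left(-26692 - 40538\right) = \left(7 \left(- \frac{1}{213}\right) - 22202\right) \left(-67230\right) = \left(- \frac{7}{213} - 22202\right) \left(-67230\right) = \left(- \frac{4729033}{213}\right) \left(-67230\right) = \frac{105977629530}{71}$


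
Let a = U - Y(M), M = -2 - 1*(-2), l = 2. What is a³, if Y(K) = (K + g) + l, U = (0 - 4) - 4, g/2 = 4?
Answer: -5832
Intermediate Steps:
g = 8 (g = 2*4 = 8)
M = 0 (M = -2 + 2 = 0)
U = -8 (U = -4 - 4 = -8)
Y(K) = 10 + K (Y(K) = (K + 8) + 2 = (8 + K) + 2 = 10 + K)
a = -18 (a = -8 - (10 + 0) = -8 - 1*10 = -8 - 10 = -18)
a³ = (-18)³ = -5832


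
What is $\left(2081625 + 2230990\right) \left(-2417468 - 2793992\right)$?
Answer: $-22475020567900$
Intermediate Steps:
$\left(2081625 + 2230990\right) \left(-2417468 - 2793992\right) = 4312615 \left(-5211460\right) = -22475020567900$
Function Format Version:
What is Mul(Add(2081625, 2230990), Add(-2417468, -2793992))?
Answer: -22475020567900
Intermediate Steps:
Mul(Add(2081625, 2230990), Add(-2417468, -2793992)) = Mul(4312615, -5211460) = -22475020567900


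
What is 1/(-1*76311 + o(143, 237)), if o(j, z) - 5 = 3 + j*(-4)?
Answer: -1/76875 ≈ -1.3008e-5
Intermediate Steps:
o(j, z) = 8 - 4*j (o(j, z) = 5 + (3 + j*(-4)) = 5 + (3 - 4*j) = 8 - 4*j)
1/(-1*76311 + o(143, 237)) = 1/(-1*76311 + (8 - 4*143)) = 1/(-76311 + (8 - 572)) = 1/(-76311 - 564) = 1/(-76875) = -1/76875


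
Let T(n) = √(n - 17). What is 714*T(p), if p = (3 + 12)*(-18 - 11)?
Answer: 1428*I*√113 ≈ 15180.0*I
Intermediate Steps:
p = -435 (p = 15*(-29) = -435)
T(n) = √(-17 + n)
714*T(p) = 714*√(-17 - 435) = 714*√(-452) = 714*(2*I*√113) = 1428*I*√113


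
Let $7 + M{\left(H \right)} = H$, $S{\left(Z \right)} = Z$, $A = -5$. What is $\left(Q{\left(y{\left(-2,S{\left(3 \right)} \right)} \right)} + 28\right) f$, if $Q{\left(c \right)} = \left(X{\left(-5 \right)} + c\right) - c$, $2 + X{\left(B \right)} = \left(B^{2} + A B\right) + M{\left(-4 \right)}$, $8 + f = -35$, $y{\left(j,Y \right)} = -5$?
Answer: $-2795$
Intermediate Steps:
$M{\left(H \right)} = -7 + H$
$f = -43$ ($f = -8 - 35 = -43$)
$X{\left(B \right)} = -13 + B^{2} - 5 B$ ($X{\left(B \right)} = -2 - \left(11 - B^{2} + 5 B\right) = -13 + B^{2} - 5 B$)
$Q{\left(c \right)} = 37$ ($Q{\left(c \right)} = \left(\left(-13 + \left(-5\right)^{2} - -25\right) + c\right) - c = \left(\left(-13 + 25 + 25\right) + c\right) - c = \left(37 + c\right) - c = 37$)
$\left(Q{\left(y{\left(-2,S{\left(3 \right)} \right)} \right)} + 28\right) f = \left(37 + 28\right) \left(-43\right) = 65 \left(-43\right) = -2795$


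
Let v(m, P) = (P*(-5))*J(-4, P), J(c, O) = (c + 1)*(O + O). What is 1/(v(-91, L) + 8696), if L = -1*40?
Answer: 1/56696 ≈ 1.7638e-5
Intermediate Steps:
L = -40
J(c, O) = 2*O*(1 + c) (J(c, O) = (1 + c)*(2*O) = 2*O*(1 + c))
v(m, P) = 30*P² (v(m, P) = (P*(-5))*(2*P*(1 - 4)) = (-5*P)*(2*P*(-3)) = (-5*P)*(-6*P) = 30*P²)
1/(v(-91, L) + 8696) = 1/(30*(-40)² + 8696) = 1/(30*1600 + 8696) = 1/(48000 + 8696) = 1/56696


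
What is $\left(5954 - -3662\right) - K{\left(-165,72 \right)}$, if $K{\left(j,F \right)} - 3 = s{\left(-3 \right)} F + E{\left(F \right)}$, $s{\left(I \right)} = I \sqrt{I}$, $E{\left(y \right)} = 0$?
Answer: $9613 + 216 i \sqrt{3} \approx 9613.0 + 374.12 i$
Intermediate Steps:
$s{\left(I \right)} = I^{\frac{3}{2}}$
$K{\left(j,F \right)} = 3 - 3 i F \sqrt{3}$ ($K{\left(j,F \right)} = 3 + \left(\left(-3\right)^{\frac{3}{2}} F + 0\right) = 3 + \left(- 3 i \sqrt{3} F + 0\right) = 3 + \left(- 3 i F \sqrt{3} + 0\right) = 3 - 3 i F \sqrt{3}$)
$\left(5954 - -3662\right) - K{\left(-165,72 \right)} = \left(5954 - -3662\right) - \left(3 - 3 i 72 \sqrt{3}\right) = \left(5954 + 3662\right) - \left(3 - 216 i \sqrt{3}\right) = 9616 - \left(3 - 216 i \sqrt{3}\right) = 9613 + 216 i \sqrt{3}$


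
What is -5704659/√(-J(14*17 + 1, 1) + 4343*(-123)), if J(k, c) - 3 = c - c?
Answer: 1901553*I*√33387/44516 ≈ 7805.1*I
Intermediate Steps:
J(k, c) = 3 (J(k, c) = 3 + (c - c) = 3 + 0 = 3)
-5704659/√(-J(14*17 + 1, 1) + 4343*(-123)) = -5704659/√(-1*3 + 4343*(-123)) = -5704659/√(-3 - 534189) = -5704659*(-I*√33387/133548) = -(-1901553)*I*√33387/44516 = 1901553*I*√33387/44516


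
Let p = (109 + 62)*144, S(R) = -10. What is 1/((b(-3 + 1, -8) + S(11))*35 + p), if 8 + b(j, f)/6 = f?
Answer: 1/20914 ≈ 4.7815e-5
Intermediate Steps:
b(j, f) = -48 + 6*f
p = 24624 (p = 171*144 = 24624)
1/((b(-3 + 1, -8) + S(11))*35 + p) = 1/(((-48 + 6*(-8)) - 10)*35 + 24624) = 1/(((-48 - 48) - 10)*35 + 24624) = 1/((-96 - 10)*35 + 24624) = 1/(-106*35 + 24624) = 1/(-3710 + 24624) = 1/20914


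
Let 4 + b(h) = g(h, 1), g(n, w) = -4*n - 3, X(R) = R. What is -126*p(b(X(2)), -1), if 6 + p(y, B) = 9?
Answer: -378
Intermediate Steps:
g(n, w) = -3 - 4*n
b(h) = -7 - 4*h (b(h) = -4 + (-3 - 4*h) = -7 - 4*h)
p(y, B) = 3 (p(y, B) = -6 + 9 = 3)
-126*p(b(X(2)), -1) = -126*3 = -378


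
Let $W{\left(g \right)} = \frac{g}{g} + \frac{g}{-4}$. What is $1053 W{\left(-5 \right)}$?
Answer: $\frac{9477}{4} \approx 2369.3$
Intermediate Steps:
$W{\left(g \right)} = 1 - \frac{g}{4}$ ($W{\left(g \right)} = 1 + g \left(- \frac{1}{4}\right) = 1 - \frac{g}{4}$)
$1053 W{\left(-5 \right)} = 1053 \left(1 - - \frac{5}{4}\right) = 1053 \left(1 + \frac{5}{4}\right) = 1053 \cdot \frac{9}{4} = \frac{9477}{4}$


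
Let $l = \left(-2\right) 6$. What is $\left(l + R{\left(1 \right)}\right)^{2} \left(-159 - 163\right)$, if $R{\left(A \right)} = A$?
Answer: $-38962$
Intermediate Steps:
$l = -12$
$\left(l + R{\left(1 \right)}\right)^{2} \left(-159 - 163\right) = \left(-12 + 1\right)^{2} \left(-159 - 163\right) = \left(-11\right)^{2} \left(-159 - 163\right) = 121 \left(-322\right) = -38962$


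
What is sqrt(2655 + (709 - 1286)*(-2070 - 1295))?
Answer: 2*sqrt(486065) ≈ 1394.4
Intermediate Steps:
sqrt(2655 + (709 - 1286)*(-2070 - 1295)) = sqrt(2655 - 577*(-3365)) = sqrt(2655 + 1941605) = sqrt(1944260) = 2*sqrt(486065)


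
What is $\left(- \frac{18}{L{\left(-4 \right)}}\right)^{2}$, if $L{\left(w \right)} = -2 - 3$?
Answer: $\frac{324}{25} \approx 12.96$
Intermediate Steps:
$L{\left(w \right)} = -5$
$\left(- \frac{18}{L{\left(-4 \right)}}\right)^{2} = \left(- \frac{18}{-5}\right)^{2} = \left(\left(-18\right) \left(- \frac{1}{5}\right)\right)^{2} = \left(\frac{18}{5}\right)^{2} = \frac{324}{25}$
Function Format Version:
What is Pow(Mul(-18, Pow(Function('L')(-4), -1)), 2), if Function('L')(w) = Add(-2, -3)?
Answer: Rational(324, 25) ≈ 12.960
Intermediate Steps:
Function('L')(w) = -5
Pow(Mul(-18, Pow(Function('L')(-4), -1)), 2) = Pow(Mul(-18, Pow(-5, -1)), 2) = Pow(Mul(-18, Rational(-1, 5)), 2) = Pow(Rational(18, 5), 2) = Rational(324, 25)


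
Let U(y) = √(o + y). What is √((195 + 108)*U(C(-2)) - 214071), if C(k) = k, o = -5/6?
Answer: √(-856284 + 202*I*√102)/2 ≈ 0.55117 + 462.68*I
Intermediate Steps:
o = -⅚ (o = -5*⅙ = -⅚ ≈ -0.83333)
U(y) = √(-⅚ + y)
√((195 + 108)*U(C(-2)) - 214071) = √((195 + 108)*(√(-30 + 36*(-2))/6) - 214071) = √(303*(√(-30 - 72)/6) - 214071) = √(303*(√(-102)/6) - 214071) = √(303*((I*√102)/6) - 214071) = √(303*(I*√102/6) - 214071) = √(101*I*√102/2 - 214071) = √(-214071 + 101*I*√102/2)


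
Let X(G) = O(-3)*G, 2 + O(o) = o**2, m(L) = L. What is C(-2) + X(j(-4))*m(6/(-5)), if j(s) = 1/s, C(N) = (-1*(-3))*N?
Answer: -39/10 ≈ -3.9000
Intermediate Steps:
C(N) = 3*N
O(o) = -2 + o**2
X(G) = 7*G (X(G) = (-2 + (-3)**2)*G = (-2 + 9)*G = 7*G)
C(-2) + X(j(-4))*m(6/(-5)) = 3*(-2) + (7/(-4))*(6/(-5)) = -6 + (7*(-1/4))*(6*(-1/5)) = -6 - 7/4*(-6/5) = -6 + 21/10 = -39/10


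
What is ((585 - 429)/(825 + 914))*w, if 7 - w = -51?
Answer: 9048/1739 ≈ 5.2030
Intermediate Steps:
w = 58 (w = 7 - 1*(-51) = 7 + 51 = 58)
((585 - 429)/(825 + 914))*w = ((585 - 429)/(825 + 914))*58 = (156/1739)*58 = 9048/1739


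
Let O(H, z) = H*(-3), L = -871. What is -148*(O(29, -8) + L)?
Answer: 141784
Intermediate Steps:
O(H, z) = -3*H
-148*(O(29, -8) + L) = -148*(-3*29 - 871) = -148*(-87 - 871) = -148*(-958) = 141784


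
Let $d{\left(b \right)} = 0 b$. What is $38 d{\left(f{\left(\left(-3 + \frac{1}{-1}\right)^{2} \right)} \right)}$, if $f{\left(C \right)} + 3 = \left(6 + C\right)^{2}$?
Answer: $0$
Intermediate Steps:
$f{\left(C \right)} = -3 + \left(6 + C\right)^{2}$
$d{\left(b \right)} = 0$
$38 d{\left(f{\left(\left(-3 + \frac{1}{-1}\right)^{2} \right)} \right)} = 38 \cdot 0 = 0$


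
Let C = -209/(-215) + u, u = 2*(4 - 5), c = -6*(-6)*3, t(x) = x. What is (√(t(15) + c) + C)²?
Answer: 5734516/46225 - 442*√123/215 ≈ 101.26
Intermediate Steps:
c = 108 (c = 36*3 = 108)
u = -2 (u = 2*(-1) = -2)
C = -221/215 (C = -209/(-215) - 2 = -209*(-1/215) - 2 = 209/215 - 2 = -221/215 ≈ -1.0279)
(√(t(15) + c) + C)² = (√(15 + 108) - 221/215)² = (√123 - 221/215)² = (-221/215 + √123)²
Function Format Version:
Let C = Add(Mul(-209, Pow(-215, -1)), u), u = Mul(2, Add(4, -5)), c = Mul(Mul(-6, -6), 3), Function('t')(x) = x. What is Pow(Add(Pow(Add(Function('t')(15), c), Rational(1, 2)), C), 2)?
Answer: Add(Rational(5734516, 46225), Mul(Rational(-442, 215), Pow(123, Rational(1, 2)))) ≈ 101.26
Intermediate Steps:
c = 108 (c = Mul(36, 3) = 108)
u = -2 (u = Mul(2, -1) = -2)
C = Rational(-221, 215) (C = Add(Mul(-209, Pow(-215, -1)), -2) = Add(Mul(-209, Rational(-1, 215)), -2) = Add(Rational(209, 215), -2) = Rational(-221, 215) ≈ -1.0279)
Pow(Add(Pow(Add(Function('t')(15), c), Rational(1, 2)), C), 2) = Pow(Add(Pow(Add(15, 108), Rational(1, 2)), Rational(-221, 215)), 2) = Pow(Add(Pow(123, Rational(1, 2)), Rational(-221, 215)), 2) = Pow(Add(Rational(-221, 215), Pow(123, Rational(1, 2))), 2)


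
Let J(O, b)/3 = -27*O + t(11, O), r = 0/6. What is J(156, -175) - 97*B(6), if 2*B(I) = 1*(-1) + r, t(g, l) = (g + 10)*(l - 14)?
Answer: -7283/2 ≈ -3641.5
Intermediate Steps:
r = 0 (r = 0*(⅙) = 0)
t(g, l) = (-14 + l)*(10 + g) (t(g, l) = (10 + g)*(-14 + l) = (-14 + l)*(10 + g))
B(I) = -½ (B(I) = (1*(-1) + 0)/2 = (-1 + 0)/2 = (½)*(-1) = -½)
J(O, b) = -882 - 18*O (J(O, b) = 3*(-27*O + (-140 - 14*11 + 10*O + 11*O)) = 3*(-27*O + (-140 - 154 + 10*O + 11*O)) = 3*(-27*O + (-294 + 21*O)) = 3*(-294 - 6*O) = -882 - 18*O)
J(156, -175) - 97*B(6) = (-882 - 18*156) - 97*(-1)/2 = (-882 - 2808) - 1*(-97/2) = -3690 + 97/2 = -7283/2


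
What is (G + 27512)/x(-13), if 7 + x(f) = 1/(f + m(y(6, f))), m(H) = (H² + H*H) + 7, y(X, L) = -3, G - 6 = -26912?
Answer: -7272/83 ≈ -87.615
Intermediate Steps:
G = -26906 (G = 6 - 26912 = -26906)
m(H) = 7 + 2*H² (m(H) = (H² + H²) + 7 = 2*H² + 7 = 7 + 2*H²)
x(f) = -7 + 1/(25 + f) (x(f) = -7 + 1/(f + (7 + 2*(-3)²)) = -7 + 1/(f + (7 + 2*9)) = -7 + 1/(f + (7 + 18)) = -7 + 1/(f + 25) = -7 + 1/(25 + f))
(G + 27512)/x(-13) = (-26906 + 27512)/(((-174 - 7*(-13))/(25 - 13))) = 606/(((-174 + 91)/12)) = 606/(((1/12)*(-83))) = 606/(-83/12) = 606*(-12/83) = -7272/83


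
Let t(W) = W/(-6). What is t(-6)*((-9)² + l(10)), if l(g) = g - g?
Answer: 81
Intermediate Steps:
l(g) = 0
t(W) = -W/6 (t(W) = W*(-⅙) = -W/6)
t(-6)*((-9)² + l(10)) = (-⅙*(-6))*((-9)² + 0) = 1*(81 + 0) = 1*81 = 81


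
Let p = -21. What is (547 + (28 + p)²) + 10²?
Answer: 696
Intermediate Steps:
(547 + (28 + p)²) + 10² = (547 + (28 - 21)²) + 10² = (547 + 7²) + 100 = (547 + 49) + 100 = 596 + 100 = 696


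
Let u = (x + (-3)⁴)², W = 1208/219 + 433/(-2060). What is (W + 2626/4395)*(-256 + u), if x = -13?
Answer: 56807289084/2203067 ≈ 25786.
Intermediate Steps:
W = 2393653/451140 (W = 1208*(1/219) + 433*(-1/2060) = 1208/219 - 433/2060 = 2393653/451140 ≈ 5.3058)
u = 4624 (u = (-13 + (-3)⁴)² = (-13 + 81)² = 68² = 4624)
(W + 2626/4395)*(-256 + u) = (2393653/451140 + 2626/4395)*(-256 + 4624) = (2393653/451140 + 2626*(1/4395))*4368 = (2393653/451140 + 2626/4395)*4368 = (52021327/8812268)*4368 = 56807289084/2203067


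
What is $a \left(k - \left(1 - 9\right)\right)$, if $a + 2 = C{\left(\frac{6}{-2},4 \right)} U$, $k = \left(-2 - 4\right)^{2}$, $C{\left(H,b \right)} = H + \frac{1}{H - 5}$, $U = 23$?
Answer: $- \frac{6501}{2} \approx -3250.5$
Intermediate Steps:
$C{\left(H,b \right)} = H + \frac{1}{-5 + H}$
$k = 36$ ($k = \left(-6\right)^{2} = 36$)
$a = - \frac{591}{8}$ ($a = -2 + \frac{1 + \left(\frac{6}{-2}\right)^{2} - 5 \frac{6}{-2}}{-5 + \frac{6}{-2}} \cdot 23 = -2 + \frac{1 + \left(6 \left(- \frac{1}{2}\right)\right)^{2} - 5 \cdot 6 \left(- \frac{1}{2}\right)}{-5 + 6 \left(- \frac{1}{2}\right)} 23 = -2 + \frac{1 + \left(-3\right)^{2} - -15}{-5 - 3} \cdot 23 = -2 + \frac{1 + 9 + 15}{-8} \cdot 23 = -2 + \left(- \frac{1}{8}\right) 25 \cdot 23 = -2 - \frac{575}{8} = - \frac{591}{8} \approx -73.875$)
$a \left(k - \left(1 - 9\right)\right) = - \frac{591 \left(36 - \left(1 - 9\right)\right)}{8} = - \frac{591 \left(36 - -8\right)}{8} = - \frac{591 \left(36 + 8\right)}{8} = \left(- \frac{591}{8}\right) 44 = - \frac{6501}{2}$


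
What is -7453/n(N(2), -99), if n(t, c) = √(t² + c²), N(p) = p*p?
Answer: -7453*√9817/9817 ≈ -75.221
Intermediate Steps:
N(p) = p²
n(t, c) = √(c² + t²)
-7453/n(N(2), -99) = -7453/√((-99)² + (2²)²) = -7453/√(9801 + 4²) = -7453/√(9801 + 16) = -7453*√9817/9817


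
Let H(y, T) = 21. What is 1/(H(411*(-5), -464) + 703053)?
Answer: 1/703074 ≈ 1.4223e-6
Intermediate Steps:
1/(H(411*(-5), -464) + 703053) = 1/(21 + 703053) = 1/703074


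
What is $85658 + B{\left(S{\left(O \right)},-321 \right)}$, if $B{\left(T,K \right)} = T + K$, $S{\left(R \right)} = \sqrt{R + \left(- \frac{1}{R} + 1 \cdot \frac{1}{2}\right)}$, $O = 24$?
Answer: $85337 + \frac{\sqrt{3522}}{12} \approx 85342.0$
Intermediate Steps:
$S{\left(R \right)} = \sqrt{\frac{1}{2} + R - \frac{1}{R}}$ ($S{\left(R \right)} = \sqrt{R + \left(- \frac{1}{R} + 1 \cdot \frac{1}{2}\right)} = \sqrt{R + \left(- \frac{1}{R} + \frac{1}{2}\right)} = \sqrt{R + \left(\frac{1}{2} - \frac{1}{R}\right)} = \sqrt{\frac{1}{2} + R - \frac{1}{R}}$)
$B{\left(T,K \right)} = K + T$
$85658 + B{\left(S{\left(O \right)},-321 \right)} = 85658 - \left(321 - \frac{\sqrt{2 - \frac{4}{24} + 4 \cdot 24}}{2}\right) = 85658 - \left(321 - \frac{\sqrt{2 - \frac{1}{6} + 96}}{2}\right) = 85658 - \left(321 - \frac{\sqrt{\frac{587}{6}}}{2}\right) = 85658 - \left(321 - \frac{\frac{1}{6} \sqrt{3522}}{2}\right) = 85658 - \left(321 - \frac{\sqrt{3522}}{12}\right) = 85337 + \frac{\sqrt{3522}}{12}$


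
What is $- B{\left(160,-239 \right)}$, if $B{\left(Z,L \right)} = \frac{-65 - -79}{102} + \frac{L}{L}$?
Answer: $- \frac{58}{51} \approx -1.1373$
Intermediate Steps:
$B{\left(Z,L \right)} = \frac{58}{51}$ ($B{\left(Z,L \right)} = \left(-65 + 79\right) \frac{1}{102} + 1 = 14 \cdot \frac{1}{102} + 1 = \frac{7}{51} + 1 = \frac{58}{51}$)
$- B{\left(160,-239 \right)} = \left(-1\right) \frac{58}{51} = - \frac{58}{51}$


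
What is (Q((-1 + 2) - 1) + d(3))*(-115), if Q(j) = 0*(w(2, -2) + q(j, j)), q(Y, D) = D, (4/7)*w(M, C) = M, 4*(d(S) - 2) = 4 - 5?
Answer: -805/4 ≈ -201.25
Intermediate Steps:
d(S) = 7/4 (d(S) = 2 + (4 - 5)/4 = 2 + (1/4)*(-1) = 2 - 1/4 = 7/4)
w(M, C) = 7*M/4
Q(j) = 0 (Q(j) = 0*((7/4)*2 + j) = 0*(7/2 + j) = 0)
(Q((-1 + 2) - 1) + d(3))*(-115) = (0 + 7/4)*(-115) = (7/4)*(-115) = -805/4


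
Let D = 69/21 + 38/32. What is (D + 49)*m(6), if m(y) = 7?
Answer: 5989/16 ≈ 374.31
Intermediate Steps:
D = 501/112 (D = 69*(1/21) + 38*(1/32) = 23/7 + 19/16 = 501/112 ≈ 4.4732)
(D + 49)*m(6) = (501/112 + 49)*7 = (5989/112)*7 = 5989/16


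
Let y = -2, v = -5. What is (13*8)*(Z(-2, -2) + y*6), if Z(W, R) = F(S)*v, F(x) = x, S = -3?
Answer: 312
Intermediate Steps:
Z(W, R) = 15 (Z(W, R) = -3*(-5) = 15)
(13*8)*(Z(-2, -2) + y*6) = (13*8)*(15 - 2*6) = 104*(15 - 12) = 104*3 = 312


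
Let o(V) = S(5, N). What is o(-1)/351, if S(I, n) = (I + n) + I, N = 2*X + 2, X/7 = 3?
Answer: 2/13 ≈ 0.15385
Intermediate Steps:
X = 21 (X = 7*3 = 21)
N = 44 (N = 2*21 + 2 = 42 + 2 = 44)
S(I, n) = n + 2*I
o(V) = 54 (o(V) = 44 + 2*5 = 44 + 10 = 54)
o(-1)/351 = 54/351 = 54*(1/351) = 2/13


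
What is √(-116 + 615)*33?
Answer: 33*√499 ≈ 737.16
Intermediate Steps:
√(-116 + 615)*33 = √499*33 = 33*√499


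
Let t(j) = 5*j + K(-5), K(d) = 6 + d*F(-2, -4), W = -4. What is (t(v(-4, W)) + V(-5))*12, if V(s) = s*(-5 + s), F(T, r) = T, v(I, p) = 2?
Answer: 912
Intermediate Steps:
K(d) = 6 - 2*d (K(d) = 6 + d*(-2) = 6 - 2*d)
t(j) = 16 + 5*j (t(j) = 5*j + (6 - 2*(-5)) = 5*j + (6 + 10) = 5*j + 16 = 16 + 5*j)
(t(v(-4, W)) + V(-5))*12 = ((16 + 5*2) - 5*(-5 - 5))*12 = ((16 + 10) - 5*(-10))*12 = (26 + 50)*12 = 76*12 = 912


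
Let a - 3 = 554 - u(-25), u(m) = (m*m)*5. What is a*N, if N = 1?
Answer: -2568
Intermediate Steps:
u(m) = 5*m² (u(m) = m²*5 = 5*m²)
a = -2568 (a = 3 + (554 - 5*(-25)²) = 3 + (554 - 5*625) = 3 + (554 - 1*3125) = 3 + (554 - 3125) = 3 - 2571 = -2568)
a*N = -2568*1 = -2568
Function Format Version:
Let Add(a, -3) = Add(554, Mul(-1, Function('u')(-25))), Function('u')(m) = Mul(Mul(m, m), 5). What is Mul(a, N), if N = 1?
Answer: -2568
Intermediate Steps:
Function('u')(m) = Mul(5, Pow(m, 2)) (Function('u')(m) = Mul(Pow(m, 2), 5) = Mul(5, Pow(m, 2)))
a = -2568 (a = Add(3, Add(554, Mul(-1, Mul(5, Pow(-25, 2))))) = Add(3, Add(554, Mul(-1, Mul(5, 625)))) = Add(3, Add(554, Mul(-1, 3125))) = Add(3, Add(554, -3125)) = Add(3, -2571) = -2568)
Mul(a, N) = Mul(-2568, 1) = -2568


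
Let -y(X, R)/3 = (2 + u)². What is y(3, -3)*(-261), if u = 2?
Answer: 12528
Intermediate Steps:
y(X, R) = -48 (y(X, R) = -3*(2 + 2)² = -3*4² = -3*16 = -48)
y(3, -3)*(-261) = -48*(-261) = 12528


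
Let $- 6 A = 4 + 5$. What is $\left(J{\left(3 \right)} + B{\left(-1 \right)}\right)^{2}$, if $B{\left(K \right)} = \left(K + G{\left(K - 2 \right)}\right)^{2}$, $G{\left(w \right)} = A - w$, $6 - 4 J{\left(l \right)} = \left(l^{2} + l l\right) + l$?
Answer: $\frac{49}{4} \approx 12.25$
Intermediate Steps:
$A = - \frac{3}{2}$ ($A = - \frac{4 + 5}{6} = \left(- \frac{1}{6}\right) 9 = - \frac{3}{2} \approx -1.5$)
$J{\left(l \right)} = \frac{3}{2} - \frac{l^{2}}{2} - \frac{l}{4}$ ($J{\left(l \right)} = \frac{3}{2} - \frac{\left(l^{2} + l l\right) + l}{4} = \frac{3}{2} - \frac{\left(l^{2} + l^{2}\right) + l}{4} = \frac{3}{2} - \frac{2 l^{2} + l}{4} = \frac{3}{2} - \frac{l + 2 l^{2}}{4} = \frac{3}{2} - \left(\frac{l^{2}}{2} + \frac{l}{4}\right) = \frac{3}{2} - \frac{l^{2}}{2} - \frac{l}{4}$)
$G{\left(w \right)} = - \frac{3}{2} - w$
$B{\left(K \right)} = \frac{1}{4}$ ($B{\left(K \right)} = \left(K - \left(- \frac{1}{2} + K\right)\right)^{2} = \left(\frac{1}{2}\right)^{2} = \frac{1}{4}$)
$\left(J{\left(3 \right)} + B{\left(-1 \right)}\right)^{2} = \left(\left(\frac{3}{2} - \frac{3^{2}}{2} - \frac{3}{4}\right) + \frac{1}{4}\right)^{2} = \left(\left(\frac{3}{2} - \frac{9}{2} - \frac{3}{4}\right) + \frac{1}{4}\right)^{2} = \left(- \frac{15}{4} + \frac{1}{4}\right)^{2} = \left(- \frac{7}{2}\right)^{2} = \frac{49}{4}$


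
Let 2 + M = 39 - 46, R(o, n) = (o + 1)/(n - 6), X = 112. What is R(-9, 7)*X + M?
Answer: -905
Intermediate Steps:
R(o, n) = (1 + o)/(-6 + n)
M = -9 (M = -2 + (39 - 46) = -2 - 7 = -9)
R(-9, 7)*X + M = ((1 - 9)/(-6 + 7))*112 - 9 = (-8/1)*112 - 9 = (1*(-8))*112 - 9 = -8*112 - 9 = -896 - 9 = -905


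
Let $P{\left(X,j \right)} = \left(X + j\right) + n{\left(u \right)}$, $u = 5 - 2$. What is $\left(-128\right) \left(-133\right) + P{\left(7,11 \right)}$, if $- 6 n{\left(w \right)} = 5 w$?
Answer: $\frac{34079}{2} \approx 17040.0$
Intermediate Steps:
$u = 3$ ($u = 5 - 2 = 3$)
$n{\left(w \right)} = - \frac{5 w}{6}$
$P{\left(X,j \right)} = - \frac{5}{2} + X + j$ ($P{\left(X,j \right)} = \left(X + j\right) - \frac{5}{2} = - \frac{5}{2} + X + j$)
$\left(-128\right) \left(-133\right) + P{\left(7,11 \right)} = \left(-128\right) \left(-133\right) + \left(- \frac{5}{2} + 7 + 11\right) = 17024 + \frac{31}{2} = \frac{34079}{2}$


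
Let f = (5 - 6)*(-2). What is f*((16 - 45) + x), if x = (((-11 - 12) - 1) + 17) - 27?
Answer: -126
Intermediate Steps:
x = -34 (x = ((-23 - 1) + 17) - 27 = (-24 + 17) - 27 = -7 - 27 = -34)
f = 2 (f = -1*(-2) = 2)
f*((16 - 45) + x) = 2*((16 - 45) - 34) = 2*(-29 - 34) = 2*(-63) = -126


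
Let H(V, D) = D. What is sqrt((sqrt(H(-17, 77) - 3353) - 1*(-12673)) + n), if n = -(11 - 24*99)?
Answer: sqrt(15038 + 6*I*sqrt(91)) ≈ 122.63 + 0.2334*I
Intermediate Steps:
n = 2365 (n = -(11 - 2376) = -1*(-2365) = 2365)
sqrt((sqrt(H(-17, 77) - 3353) - 1*(-12673)) + n) = sqrt((sqrt(77 - 3353) - 1*(-12673)) + 2365) = sqrt((sqrt(-3276) + 12673) + 2365) = sqrt((6*I*sqrt(91) + 12673) + 2365) = sqrt((12673 + 6*I*sqrt(91)) + 2365) = sqrt(15038 + 6*I*sqrt(91))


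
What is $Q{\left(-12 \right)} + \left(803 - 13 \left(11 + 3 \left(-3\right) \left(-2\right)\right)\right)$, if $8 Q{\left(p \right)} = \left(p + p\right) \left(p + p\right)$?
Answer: $498$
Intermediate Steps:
$Q{\left(p \right)} = \frac{p^{2}}{2}$ ($Q{\left(p \right)} = \frac{\left(p + p\right) \left(p + p\right)}{8} = \frac{2 p 2 p}{8} = \frac{4 p^{2}}{8} = \frac{p^{2}}{2}$)
$Q{\left(-12 \right)} + \left(803 - 13 \left(11 + 3 \left(-3\right) \left(-2\right)\right)\right) = \frac{\left(-12\right)^{2}}{2} + \left(803 - 13 \left(11 + 3 \left(-3\right) \left(-2\right)\right)\right) = \frac{1}{2} \cdot 144 + \left(803 - 13 \left(11 - -18\right)\right) = 72 + \left(803 - 13 \left(11 + 18\right)\right) = 72 + \left(803 - 377\right) = 72 + 426 = 498$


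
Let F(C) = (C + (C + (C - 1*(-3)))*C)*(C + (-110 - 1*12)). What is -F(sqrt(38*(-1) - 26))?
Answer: -15360 + 4928*I ≈ -15360.0 + 4928.0*I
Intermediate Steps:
F(C) = (-122 + C)*(C + C*(3 + 2*C)) (F(C) = (C + (C + (C + 3))*C)*(C + (-110 - 12)) = (C + (C + (3 + C))*C)*(C - 122) = (C + (3 + 2*C)*C)*(-122 + C) = (C + C*(3 + 2*C))*(-122 + C) = (-122 + C)*(C + C*(3 + 2*C)))
-F(sqrt(38*(-1) - 26)) = -2*sqrt(38*(-1) - 26)*(-244 + (sqrt(38*(-1) - 26))**2 - 120*sqrt(38*(-1) - 26)) = -2*sqrt(-38 - 26)*(-244 + (sqrt(-38 - 26))**2 - 120*sqrt(-38 - 26)) = -2*sqrt(-64)*(-244 + (sqrt(-64))**2 - 960*I) = -2*8*I*(-244 + (8*I)**2 - 960*I) = -2*8*I*(-244 - 64 - 960*I) = -2*8*I*(-308 - 960*I) = -16*I*(-308 - 960*I)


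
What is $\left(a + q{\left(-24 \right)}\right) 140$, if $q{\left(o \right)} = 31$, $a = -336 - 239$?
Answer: $-76160$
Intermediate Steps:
$a = -575$ ($a = -336 - 239 = -575$)
$\left(a + q{\left(-24 \right)}\right) 140 = \left(-575 + 31\right) 140 = \left(-544\right) 140 = -76160$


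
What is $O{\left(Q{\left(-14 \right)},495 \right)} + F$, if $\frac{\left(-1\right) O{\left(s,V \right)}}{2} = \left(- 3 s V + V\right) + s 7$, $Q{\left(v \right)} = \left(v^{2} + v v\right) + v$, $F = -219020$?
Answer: $897358$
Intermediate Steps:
$Q{\left(v \right)} = v + 2 v^{2}$ ($Q{\left(v \right)} = \left(v^{2} + v^{2}\right) + v = 2 v^{2} + v = v + 2 v^{2}$)
$O{\left(s,V \right)} = - 14 s - 2 V + 6 V s$ ($O{\left(s,V \right)} = - 2 \left(\left(- 3 s V + V\right) + s 7\right) = - 2 \left(\left(- 3 V s + V\right) + 7 s\right) = - 2 \left(\left(V - 3 V s\right) + 7 s\right) = - 2 \left(V + 7 s - 3 V s\right) = - 14 s - 2 V + 6 V s$)
$O{\left(Q{\left(-14 \right)},495 \right)} + F = \left(- 14 \left(- 14 \left(1 + 2 \left(-14\right)\right)\right) - 990 + 6 \cdot 495 \left(- 14 \left(1 + 2 \left(-14\right)\right)\right)\right) - 219020 = \left(- 14 \left(- 14 \left(1 - 28\right)\right) - 990 + 6 \cdot 495 \left(- 14 \left(1 - 28\right)\right)\right) - 219020 = \left(- 14 \left(\left(-14\right) \left(-27\right)\right) - 990 + 6 \cdot 495 \left(\left(-14\right) \left(-27\right)\right)\right) - 219020 = \left(\left(-14\right) 378 - 990 + 6 \cdot 495 \cdot 378\right) - 219020 = \left(-5292 - 990 + 1122660\right) - 219020 = 1116378 - 219020 = 897358$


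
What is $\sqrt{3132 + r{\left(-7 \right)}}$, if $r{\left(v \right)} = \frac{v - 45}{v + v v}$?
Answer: $\frac{\sqrt{1380666}}{21} \approx 55.953$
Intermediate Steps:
$r{\left(v \right)} = \frac{-45 + v}{v + v^{2}}$
$\sqrt{3132 + r{\left(-7 \right)}} = \sqrt{3132 + \frac{-45 - 7}{\left(-7\right) \left(1 - 7\right)}} = \sqrt{3132 - \frac{1}{7} \frac{1}{-6} \left(-52\right)} = \sqrt{3132 - \left(- \frac{1}{42}\right) \left(-52\right)} = \sqrt{3132 - \frac{26}{21}} = \sqrt{\frac{65746}{21}} = \frac{\sqrt{1380666}}{21}$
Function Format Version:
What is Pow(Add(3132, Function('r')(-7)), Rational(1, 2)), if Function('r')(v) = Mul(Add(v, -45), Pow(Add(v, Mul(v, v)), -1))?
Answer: Mul(Rational(1, 21), Pow(1380666, Rational(1, 2))) ≈ 55.953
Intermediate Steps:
Function('r')(v) = Mul(Pow(Add(v, Pow(v, 2)), -1), Add(-45, v)) (Function('r')(v) = Mul(Add(-45, v), Pow(Add(v, Pow(v, 2)), -1)) = Mul(Pow(Add(v, Pow(v, 2)), -1), Add(-45, v)))
Pow(Add(3132, Function('r')(-7)), Rational(1, 2)) = Pow(Add(3132, Mul(Pow(-7, -1), Pow(Add(1, -7), -1), Add(-45, -7))), Rational(1, 2)) = Pow(Add(3132, Mul(Rational(-1, 7), Pow(-6, -1), -52)), Rational(1, 2)) = Pow(Add(3132, Mul(Rational(-1, 7), Rational(-1, 6), -52)), Rational(1, 2)) = Pow(Add(3132, Rational(-26, 21)), Rational(1, 2)) = Pow(Rational(65746, 21), Rational(1, 2)) = Mul(Rational(1, 21), Pow(1380666, Rational(1, 2)))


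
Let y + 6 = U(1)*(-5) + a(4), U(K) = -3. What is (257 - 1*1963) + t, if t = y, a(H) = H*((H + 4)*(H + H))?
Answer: -1441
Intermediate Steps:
a(H) = 2*H²*(4 + H) (a(H) = H*((4 + H)*(2*H)) = H*(2*H*(4 + H)) = 2*H²*(4 + H))
y = 265 (y = -6 + (-3*(-5) + 2*4²*(4 + 4)) = -6 + (15 + 2*16*8) = -6 + (15 + 256) = -6 + 271 = 265)
t = 265
(257 - 1*1963) + t = (257 - 1*1963) + 265 = (257 - 1963) + 265 = -1706 + 265 = -1441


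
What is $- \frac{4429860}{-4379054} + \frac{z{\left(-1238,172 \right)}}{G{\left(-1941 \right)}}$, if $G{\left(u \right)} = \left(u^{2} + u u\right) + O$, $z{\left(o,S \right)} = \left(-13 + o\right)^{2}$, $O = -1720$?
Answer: $\frac{20112215647587}{16494236756534} \approx 1.2193$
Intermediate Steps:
$G{\left(u \right)} = -1720 + 2 u^{2}$ ($G{\left(u \right)} = \left(u^{2} + u u\right) - 1720 = \left(u^{2} + u^{2}\right) - 1720 = 2 u^{2} - 1720 = -1720 + 2 u^{2}$)
$- \frac{4429860}{-4379054} + \frac{z{\left(-1238,172 \right)}}{G{\left(-1941 \right)}} = - \frac{4429860}{-4379054} + \frac{\left(-13 - 1238\right)^{2}}{-1720 + 2 \left(-1941\right)^{2}} = \left(-4429860\right) \left(- \frac{1}{4379054}\right) + \frac{\left(-1251\right)^{2}}{-1720 + 2 \cdot 3767481} = \frac{2214930}{2189527} + \frac{1565001}{-1720 + 7534962} = \frac{2214930}{2189527} + \frac{1565001}{7533242} = \frac{20112215647587}{16494236756534}$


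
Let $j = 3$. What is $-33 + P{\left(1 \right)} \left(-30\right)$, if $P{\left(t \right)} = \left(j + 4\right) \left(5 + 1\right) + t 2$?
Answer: $-1353$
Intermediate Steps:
$P{\left(t \right)} = 42 + 2 t$ ($P{\left(t \right)} = \left(3 + 4\right) \left(5 + 1\right) + t 2 = 7 \cdot 6 + 2 t = 42 + 2 t$)
$-33 + P{\left(1 \right)} \left(-30\right) = -33 + \left(42 + 2 \cdot 1\right) \left(-30\right) = -33 + \left(42 + 2\right) \left(-30\right) = -33 + 44 \left(-30\right) = -33 - 1320 = -1353$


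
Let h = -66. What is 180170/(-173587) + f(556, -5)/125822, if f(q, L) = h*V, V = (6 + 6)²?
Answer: -12159560294/10920531757 ≈ -1.1135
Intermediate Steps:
V = 144 (V = 12² = 144)
f(q, L) = -9504 (f(q, L) = -66*144 = -9504)
180170/(-173587) + f(556, -5)/125822 = 180170/(-173587) - 9504/125822 = 180170*(-1/173587) - 9504*1/125822 = -180170/173587 - 4752/62911 = -12159560294/10920531757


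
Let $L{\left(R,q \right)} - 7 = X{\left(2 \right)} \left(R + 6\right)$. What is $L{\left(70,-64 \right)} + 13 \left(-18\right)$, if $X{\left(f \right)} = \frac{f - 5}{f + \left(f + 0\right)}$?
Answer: $-284$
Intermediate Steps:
$X{\left(f \right)} = \frac{-5 + f}{2 f}$ ($X{\left(f \right)} = \frac{-5 + f}{f + f} = \frac{-5 + f}{2 f}$)
$L{\left(R,q \right)} = \frac{5}{2} - \frac{3 R}{4}$ ($L{\left(R,q \right)} = 7 + \frac{-5 + 2}{2 \cdot 2} \left(R + 6\right) = 7 + \frac{1}{2} \cdot \frac{1}{2} \left(-3\right) \left(6 + R\right) = 7 - \frac{3 \left(6 + R\right)}{4} = 7 - \left(\frac{9}{2} + \frac{3 R}{4}\right) = \frac{5}{2} - \frac{3 R}{4}$)
$L{\left(70,-64 \right)} + 13 \left(-18\right) = \left(\frac{5}{2} - \frac{105}{2}\right) + 13 \left(-18\right) = \left(\frac{5}{2} - \frac{105}{2}\right) - 234 = -50 - 234 = -284$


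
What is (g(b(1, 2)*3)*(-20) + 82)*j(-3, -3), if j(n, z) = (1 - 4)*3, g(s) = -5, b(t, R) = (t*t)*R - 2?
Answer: -1638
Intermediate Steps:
b(t, R) = -2 + R*t² (b(t, R) = t²*R - 2 = R*t² - 2 = -2 + R*t²)
j(n, z) = -9 (j(n, z) = -3*3 = -9)
(g(b(1, 2)*3)*(-20) + 82)*j(-3, -3) = (-5*(-20) + 82)*(-9) = (100 + 82)*(-9) = 182*(-9) = -1638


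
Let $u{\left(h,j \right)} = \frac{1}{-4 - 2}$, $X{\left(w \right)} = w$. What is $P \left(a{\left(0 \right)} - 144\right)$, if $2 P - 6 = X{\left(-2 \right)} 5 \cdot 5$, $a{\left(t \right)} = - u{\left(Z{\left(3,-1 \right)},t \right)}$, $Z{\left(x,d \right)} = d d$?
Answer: $\frac{9493}{3} \approx 3164.3$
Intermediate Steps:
$Z{\left(x,d \right)} = d^{2}$
$u{\left(h,j \right)} = - \frac{1}{6}$ ($u{\left(h,j \right)} = \frac{1}{-6} = - \frac{1}{6}$)
$a{\left(t \right)} = \frac{1}{6}$ ($a{\left(t \right)} = \left(-1\right) \left(- \frac{1}{6}\right) = \frac{1}{6}$)
$P = -22$ ($P = 3 + \frac{\left(-2\right) 5 \cdot 5}{2} = 3 + \frac{\left(-10\right) 5}{2} = 3 + \frac{1}{2} \left(-50\right) = 3 - 25 = -22$)
$P \left(a{\left(0 \right)} - 144\right) = - 22 \left(\frac{1}{6} - 144\right) = \left(-22\right) \left(- \frac{863}{6}\right) = \frac{9493}{3}$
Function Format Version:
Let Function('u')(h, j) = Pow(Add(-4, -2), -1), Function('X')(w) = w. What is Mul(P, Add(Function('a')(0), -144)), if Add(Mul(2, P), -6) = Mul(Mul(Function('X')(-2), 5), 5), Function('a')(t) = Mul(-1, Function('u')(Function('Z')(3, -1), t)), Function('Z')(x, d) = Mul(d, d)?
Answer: Rational(9493, 3) ≈ 3164.3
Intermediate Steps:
Function('Z')(x, d) = Pow(d, 2)
Function('u')(h, j) = Rational(-1, 6) (Function('u')(h, j) = Pow(-6, -1) = Rational(-1, 6))
Function('a')(t) = Rational(1, 6) (Function('a')(t) = Mul(-1, Rational(-1, 6)) = Rational(1, 6))
P = -22 (P = Add(3, Mul(Rational(1, 2), Mul(Mul(-2, 5), 5))) = Add(3, Mul(Rational(1, 2), Mul(-10, 5))) = Add(3, Mul(Rational(1, 2), -50)) = Add(3, -25) = -22)
Mul(P, Add(Function('a')(0), -144)) = Mul(-22, Add(Rational(1, 6), -144)) = Mul(-22, Rational(-863, 6)) = Rational(9493, 3)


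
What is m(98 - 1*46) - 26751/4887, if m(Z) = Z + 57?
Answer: 168644/1629 ≈ 103.53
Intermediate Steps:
m(Z) = 57 + Z
m(98 - 1*46) - 26751/4887 = (57 + (98 - 1*46)) - 26751/4887 = (57 + (98 - 46)) - 26751/4887 = (57 + 52) - 1*8917/1629 = 109 - 8917/1629 = 168644/1629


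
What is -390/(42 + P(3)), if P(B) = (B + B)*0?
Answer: -65/7 ≈ -9.2857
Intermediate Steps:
P(B) = 0 (P(B) = (2*B)*0 = 0)
-390/(42 + P(3)) = -390/(42 + 0) = -390/42 = -390*1/42 = -65/7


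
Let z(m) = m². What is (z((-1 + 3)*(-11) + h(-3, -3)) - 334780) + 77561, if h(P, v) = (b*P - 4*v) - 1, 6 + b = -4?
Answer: -256858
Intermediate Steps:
b = -10 (b = -6 - 4 = -10)
h(P, v) = -1 - 10*P - 4*v (h(P, v) = (-10*P - 4*v) - 1 = -1 - 10*P - 4*v)
(z((-1 + 3)*(-11) + h(-3, -3)) - 334780) + 77561 = (((-1 + 3)*(-11) + (-1 - 10*(-3) - 4*(-3)))² - 334780) + 77561 = ((2*(-11) + (-1 + 30 + 12))² - 334780) + 77561 = ((-22 + 41)² - 334780) + 77561 = (19² - 334780) + 77561 = (361 - 334780) + 77561 = -334419 + 77561 = -256858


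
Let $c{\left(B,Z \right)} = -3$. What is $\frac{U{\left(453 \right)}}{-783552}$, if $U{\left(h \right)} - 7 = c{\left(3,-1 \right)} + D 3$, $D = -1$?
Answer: $- \frac{1}{783552} \approx -1.2762 \cdot 10^{-6}$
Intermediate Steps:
$U{\left(h \right)} = 1$ ($U{\left(h \right)} = 7 - 6 = 1$)
$\frac{U{\left(453 \right)}}{-783552} = 1 \frac{1}{-783552} = 1 \left(- \frac{1}{783552}\right) = - \frac{1}{783552}$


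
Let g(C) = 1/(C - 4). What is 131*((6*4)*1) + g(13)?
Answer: 28297/9 ≈ 3144.1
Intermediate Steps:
g(C) = 1/(-4 + C)
131*((6*4)*1) + g(13) = 131*((6*4)*1) + 1/(-4 + 13) = 131*(24*1) + 1/9 = 131*24 + ⅑ = 3144 + ⅑ = 28297/9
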